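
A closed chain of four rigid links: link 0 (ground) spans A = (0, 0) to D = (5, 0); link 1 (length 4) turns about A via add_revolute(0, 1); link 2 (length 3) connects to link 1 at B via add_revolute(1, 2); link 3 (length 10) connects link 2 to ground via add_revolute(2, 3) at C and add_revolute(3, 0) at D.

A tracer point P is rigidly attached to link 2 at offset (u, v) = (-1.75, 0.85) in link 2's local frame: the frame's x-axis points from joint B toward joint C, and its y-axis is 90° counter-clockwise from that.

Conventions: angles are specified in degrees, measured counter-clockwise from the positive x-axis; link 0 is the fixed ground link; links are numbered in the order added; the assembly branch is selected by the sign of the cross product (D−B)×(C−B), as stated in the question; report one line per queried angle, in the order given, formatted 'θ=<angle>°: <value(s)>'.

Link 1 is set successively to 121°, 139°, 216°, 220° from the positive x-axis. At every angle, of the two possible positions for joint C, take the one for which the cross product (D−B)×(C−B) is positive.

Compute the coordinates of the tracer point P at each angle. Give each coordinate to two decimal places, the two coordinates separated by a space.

A=(0,0), D=(5.00,0)
θ=121°: B = A + 4.00·(cos121°, sin121°) = (-2.0602, 3.4287)
θ=121°: |BD| = 7.8487
θ=121°: circle(B,3.00) ∩ circle(D,10.00): a=-1.8728, h=2.3436
θ=121°:   candidates: C₊=(-2.7210,6.3550) cross=18.394; C₋=(-4.7686,2.1387) cross=-18.394
θ=121°:   branch + wants cross > 0 → take C=(-2.7210,6.3550) (cross=18.394)
θ=121°: ex = (C−B)/|BC| = (-0.2203,0.9754); ey = (-0.9754,-0.2203)
θ=121°: P = B + -1.75·ex + 0.85·ey = (-2.5038,1.5344)
θ=139°: B = A + 4.00·(cos139°, sin139°) = (-3.0188, 2.6242)
θ=139°: |BD| = 8.4373
θ=139°: circle(B,3.00) ∩ circle(D,10.00): a=-1.1740, h=2.7607
θ=139°:   candidates: C₊=(-3.2760,5.6132) cross=23.293; C₋=(-4.9933,0.3656) cross=-23.293
θ=139°:   branch + wants cross > 0 → take C=(-3.2760,5.6132) (cross=23.293)
θ=139°: ex = (C−B)/|BC| = (-0.0857,0.9963); ey = (-0.9963,-0.0857)
θ=139°: P = B + -1.75·ex + 0.85·ey = (-3.7157,0.8078)
θ=216°: B = A + 4.00·(cos216°, sin216°) = (-3.2361, -2.3511)
θ=216°: |BD| = 8.5651
θ=216°: circle(B,3.00) ∩ circle(D,10.00): a=-1.0297, h=2.8177
θ=216°:   candidates: C₊=(-4.9997,0.0757) cross=24.134; C₋=(-3.4528,-5.3433) cross=-24.134
θ=216°:   branch + wants cross > 0 → take C=(-4.9997,0.0757) (cross=24.134)
θ=216°: ex = (C−B)/|BC| = (-0.5879,0.8089); ey = (-0.8089,-0.5879)
θ=216°: P = B + -1.75·ex + 0.85·ey = (-2.8949,-4.2665)
θ=220°: B = A + 4.00·(cos220°, sin220°) = (-3.0642, -2.5712)
θ=220°: |BD| = 8.4641
θ=220°: circle(B,3.00) ∩ circle(D,10.00): a=-1.1435, h=2.7735
θ=220°:   candidates: C₊=(-4.9962,-0.2761) cross=23.475; C₋=(-3.3112,-5.5610) cross=-23.475
θ=220°:   branch + wants cross > 0 → take C=(-4.9962,-0.2761) (cross=23.475)
θ=220°: ex = (C−B)/|BC| = (-0.6440,0.7650); ey = (-0.7650,-0.6440)
θ=220°: P = B + -1.75·ex + 0.85·ey = (-2.5874,-4.4573)

θ=121°: -2.50 1.53
θ=139°: -3.72 0.81
θ=216°: -2.89 -4.27
θ=220°: -2.59 -4.46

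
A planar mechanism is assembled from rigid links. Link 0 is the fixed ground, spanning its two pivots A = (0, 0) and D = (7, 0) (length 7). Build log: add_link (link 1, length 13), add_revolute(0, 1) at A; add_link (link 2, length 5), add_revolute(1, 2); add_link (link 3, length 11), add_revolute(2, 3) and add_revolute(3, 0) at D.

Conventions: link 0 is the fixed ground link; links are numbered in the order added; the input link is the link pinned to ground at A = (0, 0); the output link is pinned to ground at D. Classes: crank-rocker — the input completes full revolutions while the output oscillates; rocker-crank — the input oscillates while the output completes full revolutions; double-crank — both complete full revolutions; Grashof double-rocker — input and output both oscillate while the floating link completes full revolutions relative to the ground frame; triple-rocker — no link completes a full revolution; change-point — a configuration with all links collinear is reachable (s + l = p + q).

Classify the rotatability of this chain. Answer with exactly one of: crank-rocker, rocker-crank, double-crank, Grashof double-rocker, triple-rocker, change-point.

lengths: ground=7, input=13, coupler=5, output=11
sorted: s=5 (shortest), l=13 (longest), p+q=18
s + l = 18 vs p + q = 18
s + l = p + q → change-point (collinear configuration reachable)

change-point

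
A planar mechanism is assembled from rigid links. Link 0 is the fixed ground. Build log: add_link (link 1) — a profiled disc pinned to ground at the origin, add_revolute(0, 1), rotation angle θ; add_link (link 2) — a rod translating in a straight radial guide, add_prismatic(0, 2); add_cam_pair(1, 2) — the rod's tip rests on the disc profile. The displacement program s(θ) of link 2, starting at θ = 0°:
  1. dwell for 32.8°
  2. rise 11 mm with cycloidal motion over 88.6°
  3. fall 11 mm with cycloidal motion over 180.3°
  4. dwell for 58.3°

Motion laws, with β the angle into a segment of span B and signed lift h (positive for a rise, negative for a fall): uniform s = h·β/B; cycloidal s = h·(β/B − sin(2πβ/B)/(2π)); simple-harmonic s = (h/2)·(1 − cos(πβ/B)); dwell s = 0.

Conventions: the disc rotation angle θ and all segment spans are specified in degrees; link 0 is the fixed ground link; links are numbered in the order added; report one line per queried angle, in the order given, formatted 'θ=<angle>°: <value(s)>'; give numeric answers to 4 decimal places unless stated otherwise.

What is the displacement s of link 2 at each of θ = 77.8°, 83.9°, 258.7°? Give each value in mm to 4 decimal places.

seg 1 [0°–32.8°] dwell: s stays 0.0000
seg 2 [32.8°–121.4°] cycloidal, h=11: θ=77.8° here. β=45, B=88.6. 11·(0.5079 − sin(2π·0.5079)/(2π)) = 5.6738 → s = 5.6738
seg 2 [32.8°–121.4°] cycloidal, h=11: θ=83.9° here. β=51.1, B=88.6. 11·(0.5767 − sin(2π·0.5767)/(2π)) = 7.1561 → s = 7.1561
seg 2 [32.8°–121.4°] cycloidal, h=11: full span → s += 11 → s = 11.0000
seg 3 [121.4°–301.7°] cycloidal, h=-11: θ=258.7° here. β=137.3, B=180.3. -11·(0.7615 − sin(2π·0.7615)/(2π)) = -10.1227 → s = 0.8773

θ=77.8°: 5.6738
θ=83.9°: 7.1561
θ=258.7°: 0.8773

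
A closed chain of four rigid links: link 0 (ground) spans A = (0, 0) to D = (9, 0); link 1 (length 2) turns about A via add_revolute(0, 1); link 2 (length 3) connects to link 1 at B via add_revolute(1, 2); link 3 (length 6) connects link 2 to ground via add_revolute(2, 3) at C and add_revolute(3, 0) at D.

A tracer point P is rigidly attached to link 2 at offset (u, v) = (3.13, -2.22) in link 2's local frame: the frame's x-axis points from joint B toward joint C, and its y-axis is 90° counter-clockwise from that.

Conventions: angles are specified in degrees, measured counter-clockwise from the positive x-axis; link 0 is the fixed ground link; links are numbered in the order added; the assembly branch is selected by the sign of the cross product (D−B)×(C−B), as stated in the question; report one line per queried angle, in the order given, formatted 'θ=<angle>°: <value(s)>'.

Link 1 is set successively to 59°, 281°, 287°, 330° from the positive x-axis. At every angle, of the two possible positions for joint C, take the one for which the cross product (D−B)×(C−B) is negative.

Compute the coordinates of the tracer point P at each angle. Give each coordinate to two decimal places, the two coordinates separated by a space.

A=(0,0), D=(9.00,0)
θ=59°: B = A + 2.00·(cos59°, sin59°) = (1.0301, 1.7143)
θ=59°: |BD| = 8.1522
θ=59°: circle(B,3.00) ∩ circle(D,6.00): a=2.4201, h=1.7729
θ=59°:   candidates: C₊=(3.7689,2.9386) cross=14.453; C₋=(3.0233,-0.5278) cross=-14.453
θ=59°:   branch - wants cross < 0 → take C=(3.0233,-0.5278) (cross=-14.453)
θ=59°: ex = (C−B)/|BC| = (0.6644,-0.7474); ey = (0.7474,0.6644)
θ=59°: P = B + 3.13·ex + -2.22·ey = (1.4504,-2.0999)
θ=281°: B = A + 2.00·(cos281°, sin281°) = (0.3816, -1.9633)
θ=281°: |BD| = 8.8392
θ=281°: circle(B,3.00) ∩ circle(D,6.00): a=2.8923, h=0.7967
θ=281°:   candidates: C₊=(3.0247,-0.5441) cross=7.042; C₋=(3.3786,-2.0976) cross=-7.042
θ=281°:   branch - wants cross < 0 → take C=(3.3786,-2.0976) (cross=-7.042)
θ=281°: ex = (C−B)/|BC| = (0.9990,-0.0448); ey = (0.0448,0.9990)
θ=281°: P = B + 3.13·ex + -2.22·ey = (3.4091,-4.3212)
θ=287°: B = A + 2.00·(cos287°, sin287°) = (0.5847, -1.9126)
θ=287°: |BD| = 8.6299
θ=287°: circle(B,3.00) ∩ circle(D,6.00): a=2.7506, h=1.1976
θ=287°:   candidates: C₊=(3.0015,-0.1352) cross=10.335; C₋=(3.5324,-2.4708) cross=-10.335
θ=287°:   branch - wants cross < 0 → take C=(3.5324,-2.4708) (cross=-10.335)
θ=287°: ex = (C−B)/|BC| = (0.9825,-0.1861); ey = (0.1861,0.9825)
θ=287°: P = B + 3.13·ex + -2.22·ey = (3.2470,-4.6762)
θ=330°: B = A + 2.00·(cos330°, sin330°) = (1.7321, -1.0000)
θ=330°: |BD| = 7.3364
θ=330°: circle(B,3.00) ∩ circle(D,6.00): a=1.8281, h=2.3787
θ=330°:   candidates: C₊=(3.2188,1.6057) cross=17.451; C₋=(3.8673,-3.1073) cross=-17.451
θ=330°:   branch - wants cross < 0 → take C=(3.8673,-3.1073) (cross=-17.451)
θ=330°: ex = (C−B)/|BC| = (0.7117,-0.7024); ey = (0.7024,0.7117)
θ=330°: P = B + 3.13·ex + -2.22·ey = (2.4004,-4.7787)

θ=59°: 1.45 -2.10
θ=281°: 3.41 -4.32
θ=287°: 3.25 -4.68
θ=330°: 2.40 -4.78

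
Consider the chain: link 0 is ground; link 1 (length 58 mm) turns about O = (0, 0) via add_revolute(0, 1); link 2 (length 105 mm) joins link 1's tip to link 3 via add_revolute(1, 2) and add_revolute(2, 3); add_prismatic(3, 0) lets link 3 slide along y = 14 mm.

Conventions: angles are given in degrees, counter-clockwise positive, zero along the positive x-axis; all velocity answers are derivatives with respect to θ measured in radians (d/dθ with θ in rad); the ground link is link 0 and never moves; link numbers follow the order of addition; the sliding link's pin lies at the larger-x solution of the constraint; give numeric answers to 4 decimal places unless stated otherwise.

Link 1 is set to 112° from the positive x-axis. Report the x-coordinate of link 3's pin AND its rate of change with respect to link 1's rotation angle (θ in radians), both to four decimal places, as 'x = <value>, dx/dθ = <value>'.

geometry: r = 58 mm, L = 105 mm, e = 14 mm
crank pin P = (r cos θ, r sin θ) = (-21.727182, 53.776664)
h = r sin θ − e = 53.776664 − 14 = 39.776664
x = r cos θ + √(L² − h²) = -21.727182 + 97.174158 = 75.446976
dx/dθ = −r sin θ − h·r cos θ/√(L² − h²) (θ in radians; h = 39.776664) = -44.882994

x = 75.4470, dx/dθ = -44.8830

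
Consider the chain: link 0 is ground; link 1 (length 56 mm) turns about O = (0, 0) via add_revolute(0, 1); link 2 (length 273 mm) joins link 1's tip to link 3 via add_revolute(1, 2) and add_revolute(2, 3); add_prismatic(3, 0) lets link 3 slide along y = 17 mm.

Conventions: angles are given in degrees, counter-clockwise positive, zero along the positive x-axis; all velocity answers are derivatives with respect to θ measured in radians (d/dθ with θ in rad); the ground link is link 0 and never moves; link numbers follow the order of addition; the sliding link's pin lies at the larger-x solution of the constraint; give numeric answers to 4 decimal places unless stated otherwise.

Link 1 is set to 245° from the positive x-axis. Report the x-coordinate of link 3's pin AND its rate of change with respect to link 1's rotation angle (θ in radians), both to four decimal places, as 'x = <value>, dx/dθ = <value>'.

geometry: r = 56 mm, L = 273 mm, e = 17 mm
crank pin P = (r cos θ, r sin θ) = (-23.666623, -50.753236)
h = r sin θ − e = -50.753236 − 17 = -67.753236
x = r cos θ + √(L² − h²) = -23.666623 + 264.458880 = 240.792257
dx/dθ = −r sin θ − h·r cos θ/√(L² − h²) (θ in radians; h = -67.753236) = 44.689948

x = 240.7923, dx/dθ = 44.6899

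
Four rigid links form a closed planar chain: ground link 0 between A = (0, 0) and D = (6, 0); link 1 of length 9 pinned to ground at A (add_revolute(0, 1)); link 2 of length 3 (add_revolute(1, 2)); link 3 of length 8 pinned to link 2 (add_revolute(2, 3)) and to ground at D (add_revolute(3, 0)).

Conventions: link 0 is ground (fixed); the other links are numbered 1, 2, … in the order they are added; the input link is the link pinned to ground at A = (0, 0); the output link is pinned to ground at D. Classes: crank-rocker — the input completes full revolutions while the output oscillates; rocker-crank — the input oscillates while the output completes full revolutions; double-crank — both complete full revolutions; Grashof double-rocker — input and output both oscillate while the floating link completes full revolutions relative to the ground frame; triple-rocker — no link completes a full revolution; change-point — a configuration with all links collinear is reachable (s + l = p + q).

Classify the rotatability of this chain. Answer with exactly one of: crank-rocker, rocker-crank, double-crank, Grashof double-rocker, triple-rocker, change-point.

lengths: ground=6, input=9, coupler=3, output=8
sorted: s=3 (shortest), l=9 (longest), p+q=14
s + l = 12 vs p + q = 14
s + l < p + q (Grashof) with shortest = coupler link → Grashof double-rocker

Grashof double-rocker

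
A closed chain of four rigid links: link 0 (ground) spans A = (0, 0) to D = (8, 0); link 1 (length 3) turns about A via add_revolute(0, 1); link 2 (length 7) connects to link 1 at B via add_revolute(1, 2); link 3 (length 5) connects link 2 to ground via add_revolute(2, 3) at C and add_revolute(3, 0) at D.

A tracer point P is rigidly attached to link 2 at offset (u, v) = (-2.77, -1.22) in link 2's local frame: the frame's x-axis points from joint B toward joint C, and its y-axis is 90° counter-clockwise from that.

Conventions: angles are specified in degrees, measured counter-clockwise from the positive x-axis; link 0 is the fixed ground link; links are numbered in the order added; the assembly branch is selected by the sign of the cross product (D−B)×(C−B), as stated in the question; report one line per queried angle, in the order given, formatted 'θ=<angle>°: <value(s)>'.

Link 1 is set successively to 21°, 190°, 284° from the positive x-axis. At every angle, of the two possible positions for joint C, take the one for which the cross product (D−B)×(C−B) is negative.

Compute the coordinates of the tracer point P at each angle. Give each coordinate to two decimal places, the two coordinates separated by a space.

A=(0,0), D=(8.00,0)
θ=21°: B = A + 3.00·(cos21°, sin21°) = (2.8007, 1.0751)
θ=21°: |BD| = 5.3093
θ=21°: circle(B,7.00) ∩ circle(D,5.00): a=4.9148, h=4.9844
θ=21°:   candidates: C₊=(8.6231,4.9610) cross=26.464; C₋=(6.6044,-4.8013) cross=-26.464
θ=21°:   branch - wants cross < 0 → take C=(6.6044,-4.8013) (cross=-26.464)
θ=21°: ex = (C−B)/|BC| = (0.5434,-0.8395); ey = (0.8395,0.5434)
θ=21°: P = B + -2.77·ex + -1.22·ey = (0.2714,2.7375)
θ=190°: B = A + 3.00·(cos190°, sin190°) = (-2.9544, -0.5209)
θ=190°: |BD| = 10.9668
θ=190°: circle(B,7.00) ∩ circle(D,5.00): a=6.5776, h=2.3948
θ=190°:   candidates: C₊=(3.5020,2.1836) cross=26.263; C₋=(3.7295,-2.6006) cross=-26.263
θ=190°:   branch - wants cross < 0 → take C=(3.7295,-2.6006) (cross=-26.263)
θ=190°: ex = (C−B)/|BC| = (0.9548,-0.2971); ey = (0.2971,0.9548)
θ=190°: P = B + -2.77·ex + -1.22·ey = (-5.9618,-0.8629)
θ=284°: B = A + 3.00·(cos284°, sin284°) = (0.7258, -2.9109)
θ=284°: |BD| = 7.8350
θ=284°: circle(B,7.00) ∩ circle(D,5.00): a=5.4491, h=4.3940
θ=284°:   candidates: C₊=(4.1524,3.1931) cross=34.427; C₋=(7.4173,-4.9659) cross=-34.427
θ=284°:   branch - wants cross < 0 → take C=(7.4173,-4.9659) (cross=-34.427)
θ=284°: ex = (C−B)/|BC| = (0.9559,-0.2936); ey = (0.2936,0.9559)
θ=284°: P = B + -2.77·ex + -1.22·ey = (-2.2803,-3.2639)

θ=21°: 0.27 2.74
θ=190°: -5.96 -0.86
θ=284°: -2.28 -3.26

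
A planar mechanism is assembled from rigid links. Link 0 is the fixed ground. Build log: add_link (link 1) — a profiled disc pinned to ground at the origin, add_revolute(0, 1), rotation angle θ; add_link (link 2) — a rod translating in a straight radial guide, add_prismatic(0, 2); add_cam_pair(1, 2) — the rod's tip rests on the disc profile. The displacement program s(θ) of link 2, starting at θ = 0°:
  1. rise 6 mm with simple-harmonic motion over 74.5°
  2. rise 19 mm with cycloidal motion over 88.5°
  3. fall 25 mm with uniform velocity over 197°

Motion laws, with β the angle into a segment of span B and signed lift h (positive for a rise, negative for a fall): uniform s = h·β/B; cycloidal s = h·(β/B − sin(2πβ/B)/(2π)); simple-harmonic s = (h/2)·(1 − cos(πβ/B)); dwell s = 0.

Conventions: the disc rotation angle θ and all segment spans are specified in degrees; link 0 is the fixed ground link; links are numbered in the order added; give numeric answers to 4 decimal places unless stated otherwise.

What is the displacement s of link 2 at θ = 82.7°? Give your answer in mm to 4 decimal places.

seg 1 [0°–74.5°] simple-harmonic, h=6: full span → s += 6 → s = 6.0000
seg 2 [74.5°–163°] cycloidal, h=19: θ=82.7° here. β=8.2, B=88.5. 19·(0.0927 − sin(2π·0.0927)/(2π)) = 0.0978 → s = 6.0978

6.0978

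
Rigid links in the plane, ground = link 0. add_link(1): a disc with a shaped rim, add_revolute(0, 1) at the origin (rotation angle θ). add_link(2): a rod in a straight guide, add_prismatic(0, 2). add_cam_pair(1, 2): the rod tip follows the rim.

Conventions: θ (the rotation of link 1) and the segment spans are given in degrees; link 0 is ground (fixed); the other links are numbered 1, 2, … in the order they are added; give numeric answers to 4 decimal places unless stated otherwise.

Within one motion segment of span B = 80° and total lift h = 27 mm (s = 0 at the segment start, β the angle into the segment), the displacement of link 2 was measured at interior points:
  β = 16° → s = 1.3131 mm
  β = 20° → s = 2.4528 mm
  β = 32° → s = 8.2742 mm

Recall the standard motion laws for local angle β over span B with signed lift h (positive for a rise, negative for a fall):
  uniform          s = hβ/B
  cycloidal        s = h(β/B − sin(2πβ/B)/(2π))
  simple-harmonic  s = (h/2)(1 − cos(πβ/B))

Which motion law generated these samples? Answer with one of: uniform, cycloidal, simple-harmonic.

candidates at β/B = r: uniform s = h·r (linear in β); cycloidal s = h·(r − sin(2πr)/(2π)); simple-harmonic s = (h/2)(1 − cos(πr))
β=16°: printed 1.3131 | uniform 5.4000, cycloidal 1.3131, simple-harmonic 2.5783
β=20°: printed 2.4528 | uniform 6.7500, cycloidal 2.4528, simple-harmonic 3.9541
β=32°: printed 8.2742 | uniform 10.8000, cycloidal 8.2742, simple-harmonic 9.3283
only one law matches every sample → cycloidal

cycloidal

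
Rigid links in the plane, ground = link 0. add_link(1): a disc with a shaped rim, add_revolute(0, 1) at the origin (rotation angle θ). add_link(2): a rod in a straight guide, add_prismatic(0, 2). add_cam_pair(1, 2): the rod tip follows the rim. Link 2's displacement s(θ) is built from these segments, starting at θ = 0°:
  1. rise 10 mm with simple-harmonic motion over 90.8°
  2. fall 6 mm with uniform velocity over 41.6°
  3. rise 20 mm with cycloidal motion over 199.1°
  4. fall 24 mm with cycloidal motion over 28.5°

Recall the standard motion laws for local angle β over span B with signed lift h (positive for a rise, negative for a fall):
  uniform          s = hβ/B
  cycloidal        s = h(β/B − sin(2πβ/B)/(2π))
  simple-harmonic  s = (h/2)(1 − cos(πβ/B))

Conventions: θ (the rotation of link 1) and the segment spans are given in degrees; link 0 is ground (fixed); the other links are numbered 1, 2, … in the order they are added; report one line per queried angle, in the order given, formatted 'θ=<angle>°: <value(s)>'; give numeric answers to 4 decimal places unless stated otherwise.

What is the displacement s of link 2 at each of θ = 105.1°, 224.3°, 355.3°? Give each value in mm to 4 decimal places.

segment 1 (0° to 90.8°, simple-harmonic, h = 10) is passed completely: s = 0.0000 + (10) = 10.0000
θ = 105.1° falls in segment 2 (90.8° to 132.4°, uniform, h = -6): β = 105.1 − 90.8 = 14.3°, B = 41.6°; Δs = -6·14.3/41.6 = -2.0625; s = 10.0000 − 2.0625 = 7.9375
segment 2 (90.8° to 132.4°, uniform, h = -6) is passed completely: s = 10.0000 + (-6) = 4.0000
θ = 224.3° falls in segment 3 (132.4° to 331.5°, cycloidal, h = 20): β = 224.3 − 132.4 = 91.9°, B = 199.1°; Δs = 20·(0.4616 − sin(2π·0.4616)/(2π)) = 8.4705; s = 4.0000 + 8.4705 = 12.4705
segment 3 (132.4° to 331.5°, cycloidal, h = 20) is passed completely: s = 4.0000 + (20) = 24.0000
θ = 355.3° falls in segment 4 (331.5° to 360°, cycloidal, h = -24): β = 355.3 − 331.5 = 23.8°, B = 28.5°; Δs = -24·(0.8351 − sin(2π·0.8351)/(2π)) = -23.3288; s = 24.0000 − 23.3288 = 0.6712

θ=105.1°: 7.9375
θ=224.3°: 12.4705
θ=355.3°: 0.6712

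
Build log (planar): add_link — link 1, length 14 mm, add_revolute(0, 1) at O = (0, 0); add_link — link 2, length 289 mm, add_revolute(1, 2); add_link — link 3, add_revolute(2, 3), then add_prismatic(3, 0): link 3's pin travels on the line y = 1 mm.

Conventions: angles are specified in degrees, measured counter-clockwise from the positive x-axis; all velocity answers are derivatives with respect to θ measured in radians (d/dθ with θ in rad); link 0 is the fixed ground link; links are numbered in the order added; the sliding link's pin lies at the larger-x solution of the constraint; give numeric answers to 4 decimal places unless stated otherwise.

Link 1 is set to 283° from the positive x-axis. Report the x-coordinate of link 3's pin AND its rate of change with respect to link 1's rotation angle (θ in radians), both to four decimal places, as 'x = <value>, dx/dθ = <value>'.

geometry: r = 14 mm, L = 289 mm, e = 1 mm
crank pin P = (r cos θ, r sin θ) = (3.149315, -13.641181)
h = r sin θ − e = -13.641181 − 1 = -14.641181
x = r cos θ + √(L² − h²) = 3.149315 + 288.628889 = 291.778204
dx/dθ = −r sin θ − h·r cos θ/√(L² − h²) (θ in radians; h = -14.641181) = 13.800935

x = 291.7782, dx/dθ = 13.8009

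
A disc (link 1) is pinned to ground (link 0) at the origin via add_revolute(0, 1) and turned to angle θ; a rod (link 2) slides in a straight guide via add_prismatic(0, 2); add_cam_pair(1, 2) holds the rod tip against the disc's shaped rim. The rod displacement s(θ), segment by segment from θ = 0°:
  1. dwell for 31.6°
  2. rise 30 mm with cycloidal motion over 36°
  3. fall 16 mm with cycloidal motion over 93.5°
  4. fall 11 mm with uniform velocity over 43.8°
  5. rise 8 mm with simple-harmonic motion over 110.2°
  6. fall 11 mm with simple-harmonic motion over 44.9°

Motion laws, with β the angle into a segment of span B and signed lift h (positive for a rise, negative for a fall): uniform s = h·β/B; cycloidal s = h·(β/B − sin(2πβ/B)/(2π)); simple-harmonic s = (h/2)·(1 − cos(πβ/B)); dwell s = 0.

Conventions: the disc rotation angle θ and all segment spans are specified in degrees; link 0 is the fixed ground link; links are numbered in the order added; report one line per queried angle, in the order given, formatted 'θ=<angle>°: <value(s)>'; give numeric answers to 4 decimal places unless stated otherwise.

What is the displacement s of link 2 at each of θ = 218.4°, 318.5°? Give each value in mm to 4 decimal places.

segment 1 (0° to 31.6°, dwell): s unchanged at 0.0000
segment 2 (31.6° to 67.6°, cycloidal, h = 30) is passed completely: s = 0.0000 + (30) = 30.0000
segment 3 (67.6° to 161.1°, cycloidal, h = -16) is passed completely: s = 30.0000 + (-16) = 14.0000
segment 4 (161.1° to 204.9°, uniform, h = -11) is passed completely: s = 14.0000 + (-11) = 3.0000
θ = 218.4° falls in segment 5 (204.9° to 315.1°, simple-harmonic, h = 8): β = 218.4 − 204.9 = 13.5°, B = 110.2°; Δs = 8/2·(1 − cos(π·0.1225)) = 0.2926; s = 3.0000 + 0.2926 = 3.2926
segment 5 (204.9° to 315.1°, simple-harmonic, h = 8) is passed completely: s = 3.0000 + (8) = 11.0000
θ = 318.5° falls in segment 6 (315.1° to 360°, simple-harmonic, h = -11): β = 318.5 − 315.1 = 3.4°, B = 44.9°; Δs = -11/2·(1 − cos(π·0.0757)) = -0.1549; s = 11.0000 − 0.1549 = 10.8451

θ=218.4°: 3.2926
θ=318.5°: 10.8451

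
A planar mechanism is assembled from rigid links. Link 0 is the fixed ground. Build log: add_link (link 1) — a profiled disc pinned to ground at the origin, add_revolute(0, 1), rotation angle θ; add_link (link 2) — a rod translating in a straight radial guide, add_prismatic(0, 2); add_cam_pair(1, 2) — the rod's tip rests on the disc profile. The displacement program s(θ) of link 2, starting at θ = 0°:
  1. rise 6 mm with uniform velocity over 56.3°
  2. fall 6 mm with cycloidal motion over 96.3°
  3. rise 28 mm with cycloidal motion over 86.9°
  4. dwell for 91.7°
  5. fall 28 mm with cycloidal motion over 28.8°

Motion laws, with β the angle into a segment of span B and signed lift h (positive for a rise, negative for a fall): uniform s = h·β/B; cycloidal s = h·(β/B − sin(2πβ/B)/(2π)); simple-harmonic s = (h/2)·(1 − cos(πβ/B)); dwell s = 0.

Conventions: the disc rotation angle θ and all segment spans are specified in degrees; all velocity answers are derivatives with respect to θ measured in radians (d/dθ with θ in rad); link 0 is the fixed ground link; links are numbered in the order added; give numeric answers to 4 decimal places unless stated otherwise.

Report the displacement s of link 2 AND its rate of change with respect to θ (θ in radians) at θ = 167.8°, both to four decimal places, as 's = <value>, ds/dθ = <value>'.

seg 1 [0°–56.3°] uniform, h=6: full span → s += 6 → s = 6.0000
seg 2 [56.3°–152.6°] cycloidal, h=-6: full span → s += -6 → s = 0.0000
seg 3 [152.6°–239.5°] cycloidal, h=28: θ=167.8° here. β=15.2, B=86.9. 28·(0.1749 − sin(2π·0.1749)/(2π)) = 0.9281 → s = 0.9281
velocity in seg [152.6°–239.5°] (cycloidal), θ in radians: β = 15.2° = 0.2653 rad, B = 86.9° = 1.5167 rad; ds/dθ = (h/B)(1 − cos(2πβ/B)) = (28/1.5167)(1 − cos(2π·0.1749)) = 10.071094 mm/rad

s = 0.9281, ds/dθ = 10.0711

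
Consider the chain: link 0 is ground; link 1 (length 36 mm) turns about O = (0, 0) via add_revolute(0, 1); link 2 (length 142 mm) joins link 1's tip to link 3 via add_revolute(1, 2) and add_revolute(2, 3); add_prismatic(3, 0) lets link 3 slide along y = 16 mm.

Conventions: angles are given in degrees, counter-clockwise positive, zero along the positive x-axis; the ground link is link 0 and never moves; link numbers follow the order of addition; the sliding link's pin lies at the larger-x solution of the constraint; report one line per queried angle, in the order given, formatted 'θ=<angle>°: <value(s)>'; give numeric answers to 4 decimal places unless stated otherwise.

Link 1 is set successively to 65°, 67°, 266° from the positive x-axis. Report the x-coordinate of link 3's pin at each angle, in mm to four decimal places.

geometry: r = 36 mm, L = 142 mm, e = 16 mm
θ=65°: crank pin P = (r cos θ, r sin θ) = (15.214257, 32.627080)
θ=65°: h = r sin θ − e = 32.627080 − 16 = 16.627080
θ=65°: x = r cos θ + √(L² − h²) = 15.214257 + 141.023190 = 156.237448
θ=67°: crank pin P = (r cos θ, r sin θ) = (14.066321, 33.138175)
θ=67°: h = r sin θ − e = 33.138175 − 16 = 17.138175
θ=67°: x = r cos θ + √(L² − h²) = 14.066321 + 140.961991 = 155.028312
θ=266°: crank pin P = (r cos θ, r sin θ) = (-2.511233, -35.912306)
θ=266°: h = r sin θ − e = -35.912306 − 16 = -51.912306
θ=266°: x = r cos θ + √(L² − h²) = -2.511233 + 132.170770 = 129.659537

θ=65°: 156.2374
θ=67°: 155.0283
θ=266°: 129.6595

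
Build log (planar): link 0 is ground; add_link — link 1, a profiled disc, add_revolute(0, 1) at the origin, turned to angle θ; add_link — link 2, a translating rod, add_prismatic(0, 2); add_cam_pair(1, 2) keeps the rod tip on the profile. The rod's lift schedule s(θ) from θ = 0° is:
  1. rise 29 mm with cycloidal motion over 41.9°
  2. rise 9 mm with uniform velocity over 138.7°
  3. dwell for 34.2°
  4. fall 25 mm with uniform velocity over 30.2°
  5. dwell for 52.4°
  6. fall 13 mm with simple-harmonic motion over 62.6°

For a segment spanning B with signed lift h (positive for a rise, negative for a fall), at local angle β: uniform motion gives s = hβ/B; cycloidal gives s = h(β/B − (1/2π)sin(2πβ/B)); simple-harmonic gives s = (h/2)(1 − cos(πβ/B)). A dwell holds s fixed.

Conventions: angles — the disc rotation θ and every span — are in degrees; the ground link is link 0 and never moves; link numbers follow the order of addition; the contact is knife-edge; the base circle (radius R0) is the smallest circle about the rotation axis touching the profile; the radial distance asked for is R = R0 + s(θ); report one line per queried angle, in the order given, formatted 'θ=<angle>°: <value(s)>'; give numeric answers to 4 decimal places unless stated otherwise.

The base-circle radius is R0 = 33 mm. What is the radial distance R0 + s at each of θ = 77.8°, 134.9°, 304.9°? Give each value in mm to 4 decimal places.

seg 1 [0°–41.9°] cycloidal, h=29: full span → s += 29 → s = 29.0000
seg 2 [41.9°–180.6°] uniform, h=9: θ=77.8° here. β=35.9, B=138.7. 9·35.9/138.7 = 2.3295 → s = 31.3295
seg 2 [41.9°–180.6°] uniform, h=9: θ=134.9° here. β=93, B=138.7. 9·93/138.7 = 6.0346 → s = 35.0346
seg 2 [41.9°–180.6°] uniform, h=9: full span → s += 9 → s = 38.0000
seg 3 [180.6°–214.8°] dwell: s stays 38.0000
seg 4 [214.8°–245°] uniform, h=-25: full span → s += -25 → s = 13.0000
seg 5 [245°–297.4°] dwell: s stays 13.0000
seg 6 [297.4°–360°] simple-harmonic, h=-13: θ=304.9° here. β=7.5, B=62.6. -13/2·(1 − cos(π·0.1198)) = -0.4550 → s = 12.5450
θ=77.8°: R = R0 + s = 33 + 31.3295 = 64.3295
θ=134.9°: R = R0 + s = 33 + 35.0346 = 68.0346
θ=304.9°: R = R0 + s = 33 + 12.5450 = 45.5450

θ=77.8°: 64.3295
θ=134.9°: 68.0346
θ=304.9°: 45.5450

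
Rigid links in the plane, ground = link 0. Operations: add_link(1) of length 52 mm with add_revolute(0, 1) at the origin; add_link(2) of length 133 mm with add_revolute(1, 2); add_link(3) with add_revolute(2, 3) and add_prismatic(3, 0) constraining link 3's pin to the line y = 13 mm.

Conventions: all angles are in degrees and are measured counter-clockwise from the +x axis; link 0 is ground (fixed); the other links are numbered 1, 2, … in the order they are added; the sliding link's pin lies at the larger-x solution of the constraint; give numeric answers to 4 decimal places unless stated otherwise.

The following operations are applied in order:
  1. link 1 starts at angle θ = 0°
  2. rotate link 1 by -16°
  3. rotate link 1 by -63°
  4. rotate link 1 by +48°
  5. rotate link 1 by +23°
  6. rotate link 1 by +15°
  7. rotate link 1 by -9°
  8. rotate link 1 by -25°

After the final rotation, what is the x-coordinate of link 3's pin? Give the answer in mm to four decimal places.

geometry: r = 52 mm, L = 133 mm, e = 13 mm; θ starts at 0°
rotate link 1 by -16°: θ ← 0° -16° = -16°
rotate link 1 by -63°: θ ← -16° -63° = -79°
rotate link 1 by +48°: θ ← -79° +48° = -31°
rotate link 1 by +23°: θ ← -31° +23° = -8°
rotate link 1 by +15°: θ ← -8° +15° = 7°
rotate link 1 by -9°: θ ← 7° -9° = -2°
rotate link 1 by -25°: θ ← -2° -25° = -27°
crank pin P = (r cos θ, r sin θ) = (46.332339, -23.607506)
h = r sin θ − e = -23.607506 − 13 = -36.607506
x = r cos θ + √(L² − h²) = 46.332339 + 127.862780 = 174.195119

174.1951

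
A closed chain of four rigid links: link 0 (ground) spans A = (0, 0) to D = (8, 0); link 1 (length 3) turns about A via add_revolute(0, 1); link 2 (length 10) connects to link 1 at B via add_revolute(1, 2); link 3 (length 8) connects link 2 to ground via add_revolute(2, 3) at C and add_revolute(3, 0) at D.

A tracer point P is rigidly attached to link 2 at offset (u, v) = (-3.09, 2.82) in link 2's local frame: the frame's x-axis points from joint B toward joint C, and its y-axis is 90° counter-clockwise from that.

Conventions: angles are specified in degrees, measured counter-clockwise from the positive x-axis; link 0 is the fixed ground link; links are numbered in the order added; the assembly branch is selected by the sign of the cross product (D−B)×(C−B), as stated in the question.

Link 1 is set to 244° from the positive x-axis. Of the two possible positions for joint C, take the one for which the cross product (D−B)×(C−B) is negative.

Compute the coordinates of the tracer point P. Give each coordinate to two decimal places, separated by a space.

A=(0,0), D=(8.00,0)
B = A + 3.00·(cos244°, sin244°) = (-1.3151, -2.6964)
|BD| = 9.6975
circle(B,10.00) ∩ circle(D,8.00): a=6.7049, h=7.4192
  candidates: C₊=(3.0625,6.2945) cross=71.948; C₋=(7.1883,-7.9587) cross=-71.948
  branch - wants cross < 0 → take C=(7.1883,-7.9587) (cross=-71.948)
ex = (C−B)/|BC| = (0.8503,-0.5262); ey = (0.5262,0.8503)
P = B + -3.09·ex + 2.82·ey = (-2.4587,1.3276)

-2.46 1.33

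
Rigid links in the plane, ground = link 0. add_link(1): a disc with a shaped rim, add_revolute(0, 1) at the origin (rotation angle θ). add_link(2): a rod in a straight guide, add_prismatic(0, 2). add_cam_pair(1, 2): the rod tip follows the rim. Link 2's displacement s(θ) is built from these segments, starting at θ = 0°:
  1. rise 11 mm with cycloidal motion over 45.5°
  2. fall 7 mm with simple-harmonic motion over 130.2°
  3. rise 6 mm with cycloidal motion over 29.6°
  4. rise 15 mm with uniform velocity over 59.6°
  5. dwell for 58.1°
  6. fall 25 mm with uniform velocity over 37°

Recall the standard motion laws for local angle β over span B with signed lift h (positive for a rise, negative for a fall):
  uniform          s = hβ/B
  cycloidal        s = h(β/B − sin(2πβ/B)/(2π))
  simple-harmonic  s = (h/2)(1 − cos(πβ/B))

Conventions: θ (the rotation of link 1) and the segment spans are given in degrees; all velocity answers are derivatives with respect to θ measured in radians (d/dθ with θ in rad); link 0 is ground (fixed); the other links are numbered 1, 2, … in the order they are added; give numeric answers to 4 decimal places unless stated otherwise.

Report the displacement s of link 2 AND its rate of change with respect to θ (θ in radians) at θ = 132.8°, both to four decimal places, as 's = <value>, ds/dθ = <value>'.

segment 1 (0° to 45.5°, cycloidal, h = 11) is passed completely: s = 0.0000 + (11) = 11.0000
θ = 132.8° falls in segment 2 (45.5° to 175.7°, simple-harmonic, h = -7): β = 132.8 − 45.5 = 87.3°, B = 130.2°; Δs = -7/2·(1 − cos(π·0.6705)) = -5.2864; s = 11.0000 − 5.2864 = 5.7136
velocity in seg [45.5°–175.7°] (simple-harmonic), θ in radians: β = 87.3° = 1.5237 rad, B = 130.2° = 2.2724 rad; ds/dθ = (πh/(2B)) sin(πβ/B) = (π·(-7)/(2·2.2724)) sin(π·0.6705) = -4.160953 mm/rad

s = 5.7136, ds/dθ = -4.1610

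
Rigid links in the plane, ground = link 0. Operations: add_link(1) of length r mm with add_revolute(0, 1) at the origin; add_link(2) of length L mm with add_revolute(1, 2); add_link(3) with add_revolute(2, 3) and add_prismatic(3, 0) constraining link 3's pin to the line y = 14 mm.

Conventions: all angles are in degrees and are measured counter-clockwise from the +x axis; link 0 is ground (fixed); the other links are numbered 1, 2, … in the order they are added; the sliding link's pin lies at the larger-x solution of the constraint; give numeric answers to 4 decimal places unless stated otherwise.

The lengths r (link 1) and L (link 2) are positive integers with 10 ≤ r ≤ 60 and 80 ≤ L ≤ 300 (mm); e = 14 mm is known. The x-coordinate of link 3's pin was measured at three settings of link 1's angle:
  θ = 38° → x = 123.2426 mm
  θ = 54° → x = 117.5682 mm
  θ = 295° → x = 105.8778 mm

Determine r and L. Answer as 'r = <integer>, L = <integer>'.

constraint per measurement: (x − r cos θ)² + (r sin θ − e)² = L²
subtracting the θ₁ and θ₂ equations cancels the r² and L² terms:
r = (x₁² − x₂²) / (2[(x₁cos θ₁ + e sin θ₁) − (x₂cos θ₂ + e sin θ₂)]) = 27.0001 → r = 27
L² = (x₁ − r cos θ₁)² + (r sin θ₁ − e)² = 10404.0077 → L = 102.0000 → L = 102
check at θ₃=295°: x = 105.8778 (printed 105.8778) ✓

r = 27, L = 102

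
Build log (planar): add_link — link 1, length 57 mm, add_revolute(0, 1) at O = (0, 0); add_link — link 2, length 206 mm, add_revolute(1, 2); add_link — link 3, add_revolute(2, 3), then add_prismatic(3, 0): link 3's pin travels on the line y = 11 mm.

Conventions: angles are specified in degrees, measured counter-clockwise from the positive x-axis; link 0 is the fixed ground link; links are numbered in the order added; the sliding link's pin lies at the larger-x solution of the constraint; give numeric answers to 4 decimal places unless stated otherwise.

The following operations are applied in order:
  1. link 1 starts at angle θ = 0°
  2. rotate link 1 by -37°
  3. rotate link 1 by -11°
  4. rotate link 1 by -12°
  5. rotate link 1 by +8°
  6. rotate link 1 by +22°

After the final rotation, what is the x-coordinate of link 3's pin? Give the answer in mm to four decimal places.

geometry: r = 57 mm, L = 206 mm, e = 11 mm; θ starts at 0°
rotate link 1 by -37°: θ ← 0° -37° = -37°
rotate link 1 by -11°: θ ← -37° -11° = -48°
rotate link 1 by -12°: θ ← -48° -12° = -60°
rotate link 1 by +8°: θ ← -60° +8° = -52°
rotate link 1 by +22°: θ ← -52° +22° = -30°
crank pin P = (r cos θ, r sin θ) = (49.363448, -28.500000)
h = r sin θ − e = -28.500000 − 11 = -39.500000
x = r cos θ + √(L² − h²) = 49.363448 + 202.177521 = 251.540969

251.5410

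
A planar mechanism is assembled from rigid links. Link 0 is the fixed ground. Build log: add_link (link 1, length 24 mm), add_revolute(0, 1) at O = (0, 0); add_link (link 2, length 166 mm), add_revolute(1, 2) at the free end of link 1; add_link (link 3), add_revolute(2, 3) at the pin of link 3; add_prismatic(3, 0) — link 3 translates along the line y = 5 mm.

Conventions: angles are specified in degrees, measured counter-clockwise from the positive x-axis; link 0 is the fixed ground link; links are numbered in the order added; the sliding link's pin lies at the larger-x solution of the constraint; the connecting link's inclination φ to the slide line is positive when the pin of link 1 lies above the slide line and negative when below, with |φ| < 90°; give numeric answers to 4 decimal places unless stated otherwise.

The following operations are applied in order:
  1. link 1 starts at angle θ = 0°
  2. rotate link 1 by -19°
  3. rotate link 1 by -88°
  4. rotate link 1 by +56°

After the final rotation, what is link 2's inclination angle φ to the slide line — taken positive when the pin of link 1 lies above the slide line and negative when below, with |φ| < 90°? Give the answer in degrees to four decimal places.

geometry: r = 24 mm, L = 166 mm, e = 5 mm; θ starts at 0°
rotate link 1 by -19°: θ ← 0° -19° = -19°
rotate link 1 by -88°: θ ← -19° -88° = -107°
rotate link 1 by +56°: θ ← -107° +56° = -51°
h = r sin θ − e = -18.651503 − 5 = -23.651503
sin φ = h / L = -23.651503 / 166 = -0.14247893
φ = arcsin(-0.14247893) = -8.191317°

-8.1913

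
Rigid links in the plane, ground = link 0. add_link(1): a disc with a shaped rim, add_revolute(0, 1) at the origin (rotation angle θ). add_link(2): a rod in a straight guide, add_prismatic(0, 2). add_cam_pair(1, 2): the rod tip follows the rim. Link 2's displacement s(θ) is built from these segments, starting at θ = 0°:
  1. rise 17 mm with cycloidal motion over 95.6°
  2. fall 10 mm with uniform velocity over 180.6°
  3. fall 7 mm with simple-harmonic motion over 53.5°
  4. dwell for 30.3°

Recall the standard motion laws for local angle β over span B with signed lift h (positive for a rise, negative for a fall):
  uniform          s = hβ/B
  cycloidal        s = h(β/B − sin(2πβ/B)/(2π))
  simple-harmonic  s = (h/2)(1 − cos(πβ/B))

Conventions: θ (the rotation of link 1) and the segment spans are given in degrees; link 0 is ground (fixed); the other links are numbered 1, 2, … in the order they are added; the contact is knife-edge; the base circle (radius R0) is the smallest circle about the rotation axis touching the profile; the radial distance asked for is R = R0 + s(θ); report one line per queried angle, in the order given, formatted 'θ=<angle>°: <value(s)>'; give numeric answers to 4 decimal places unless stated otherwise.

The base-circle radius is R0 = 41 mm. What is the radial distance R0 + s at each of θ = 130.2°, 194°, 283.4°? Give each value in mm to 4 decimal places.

segment 1 (0° to 95.6°, cycloidal, h = 17) is passed completely: s = 0.0000 + (17) = 17.0000
θ = 130.2° falls in segment 2 (95.6° to 276.2°, uniform, h = -10): β = 130.2 − 95.6 = 34.6°, B = 180.6°; Δs = -10·34.6/180.6 = -1.9158; s = 17.0000 − 1.9158 = 15.0842
θ = 194° falls in segment 2 (95.6° to 276.2°, uniform, h = -10): β = 194 − 95.6 = 98.4°, B = 180.6°; Δs = -10·98.4/180.6 = -5.4485; s = 17.0000 − 5.4485 = 11.5515
segment 2 (95.6° to 276.2°, uniform, h = -10) is passed completely: s = 17.0000 + (-10) = 7.0000
θ = 283.4° falls in segment 3 (276.2° to 329.7°, simple-harmonic, h = -7): β = 283.4 − 276.2 = 7.2°, B = 53.5°; Δs = -7/2·(1 − cos(π·0.1346)) = -0.3082; s = 7.0000 − 0.3082 = 6.6918
θ=130.2°: R = R0 + s = 41 + 15.0842 = 56.0842
θ=194°: R = R0 + s = 41 + 11.5515 = 52.5515
θ=283.4°: R = R0 + s = 41 + 6.6918 = 47.6918

θ=130.2°: 56.0842
θ=194°: 52.5515
θ=283.4°: 47.6918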